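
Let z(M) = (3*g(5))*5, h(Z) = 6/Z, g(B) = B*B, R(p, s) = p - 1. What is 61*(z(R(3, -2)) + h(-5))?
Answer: 114009/5 ≈ 22802.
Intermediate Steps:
R(p, s) = -1 + p
g(B) = B**2
z(M) = 375 (z(M) = (3*5**2)*5 = (3*25)*5 = 75*5 = 375)
61*(z(R(3, -2)) + h(-5)) = 61*(375 + 6/(-5)) = 61*(375 + 6*(-1/5)) = 61*(375 - 6/5) = 61*(1869/5) = 114009/5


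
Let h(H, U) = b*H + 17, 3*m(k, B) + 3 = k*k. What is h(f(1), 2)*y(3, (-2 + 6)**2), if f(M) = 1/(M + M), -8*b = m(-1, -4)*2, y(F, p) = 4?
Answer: 205/3 ≈ 68.333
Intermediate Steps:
m(k, B) = -1 + k**2/3 (m(k, B) = -1 + (k*k)/3 = -1 + k**2/3)
b = 1/6 (b = -(-1 + (1/3)*(-1)**2)*2/8 = -(-1 + (1/3)*1)*2/8 = -(-1 + 1/3)*2/8 = -(-1)*2/12 = -1/8*(-4/3) = 1/6 ≈ 0.16667)
f(M) = 1/(2*M)
h(H, U) = 17 + H/6 (h(H, U) = H/6 + 17 = 17 + H/6)
h(f(1), 2)*y(3, (-2 + 6)**2) = (17 + ((1/2)/1)/6)*4 = (17 + ((1/2)*1)/6)*4 = (17 + (1/6)*(1/2))*4 = (17 + 1/12)*4 = (205/12)*4 = 205/3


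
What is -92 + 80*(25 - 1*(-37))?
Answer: 4868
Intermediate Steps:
-92 + 80*(25 - 1*(-37)) = -92 + 80*(25 + 37) = -92 + 80*62 = -92 + 4960 = 4868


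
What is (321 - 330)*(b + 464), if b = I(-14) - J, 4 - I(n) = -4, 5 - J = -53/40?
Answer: -167643/40 ≈ -4191.1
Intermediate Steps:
J = 253/40 (J = 5 - (-53)/40 = 5 - 1*(-53/40) = 5 + 53/40 = 253/40 ≈ 6.3250)
I(n) = 8 (I(n) = 4 - 1*(-4) = 4 + 4 = 8)
b = 67/40 (b = 8 - 1*253/40 = 8 - 253/40 = 67/40 ≈ 1.6750)
(321 - 330)*(b + 464) = (321 - 330)*(67/40 + 464) = -9*18627/40 = -167643/40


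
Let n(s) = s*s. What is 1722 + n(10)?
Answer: 1822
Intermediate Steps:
n(s) = s²
1722 + n(10) = 1722 + 10² = 1722 + 100 = 1822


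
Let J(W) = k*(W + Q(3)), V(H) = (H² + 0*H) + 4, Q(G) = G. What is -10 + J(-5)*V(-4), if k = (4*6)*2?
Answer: -1930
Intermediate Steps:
k = 48 (k = 24*2 = 48)
V(H) = 4 + H² (V(H) = (H² + 0) + 4 = H² + 4 = 4 + H²)
J(W) = 144 + 48*W (J(W) = 48*(W + 3) = 48*(3 + W) = 144 + 48*W)
-10 + J(-5)*V(-4) = -10 + (144 + 48*(-5))*(4 + (-4)²) = -10 + (144 - 240)*(4 + 16) = -10 - 96*20 = -10 - 1920 = -1930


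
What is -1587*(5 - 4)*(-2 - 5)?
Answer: 11109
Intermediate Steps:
-1587*(5 - 4)*(-2 - 5) = -1587*(-7) = 11109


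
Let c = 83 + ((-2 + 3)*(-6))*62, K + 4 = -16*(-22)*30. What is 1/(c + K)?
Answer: 1/10267 ≈ 9.7399e-5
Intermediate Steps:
K = 10556 (K = -4 - 16*(-22)*30 = -4 + 352*30 = -4 + 10560 = 10556)
c = -289 (c = 83 + (1*(-6))*62 = 83 - 6*62 = 83 - 372 = -289)
1/(c + K) = 1/(-289 + 10556) = 1/10267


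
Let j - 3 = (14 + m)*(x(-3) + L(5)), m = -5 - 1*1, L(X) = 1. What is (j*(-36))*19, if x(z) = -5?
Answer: 19836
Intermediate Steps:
m = -6 (m = -5 - 1 = -6)
j = -29 (j = 3 + (14 - 6)*(-5 + 1) = 3 + 8*(-4) = 3 - 32 = -29)
(j*(-36))*19 = -29*(-36)*19 = 1044*19 = 19836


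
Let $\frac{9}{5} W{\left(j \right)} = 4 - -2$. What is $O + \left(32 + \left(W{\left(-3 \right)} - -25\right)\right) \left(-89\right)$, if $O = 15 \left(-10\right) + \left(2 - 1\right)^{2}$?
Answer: $- \frac{16556}{3} \approx -5518.7$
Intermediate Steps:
$W{\left(j \right)} = \frac{10}{3}$ ($W{\left(j \right)} = \frac{5 \left(4 - -2\right)}{9} = \frac{5 \left(4 + 2\right)}{9} = \frac{5}{9} \cdot 6 = \frac{10}{3}$)
$O = -149$ ($O = -150 + 1^{2} = -150 + 1 = -149$)
$O + \left(32 + \left(W{\left(-3 \right)} - -25\right)\right) \left(-89\right) = -149 + \left(32 + \left(\frac{10}{3} - -25\right)\right) \left(-89\right) = -149 + \left(32 + \left(\frac{10}{3} + 25\right)\right) \left(-89\right) = -149 + \left(32 + \frac{85}{3}\right) \left(-89\right) = -149 + \frac{181}{3} \left(-89\right) = -149 - \frac{16109}{3} = - \frac{16556}{3}$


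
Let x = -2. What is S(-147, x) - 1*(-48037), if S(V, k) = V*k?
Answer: 48331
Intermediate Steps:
S(-147, x) - 1*(-48037) = -147*(-2) - 1*(-48037) = 294 + 48037 = 48331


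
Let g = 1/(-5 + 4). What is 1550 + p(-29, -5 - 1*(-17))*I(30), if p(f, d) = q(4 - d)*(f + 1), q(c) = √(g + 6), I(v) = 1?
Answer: 1550 - 28*√5 ≈ 1487.4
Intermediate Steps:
g = -1 (g = 1/(-1) = -1)
q(c) = √5 (q(c) = √(-1 + 6) = √5)
p(f, d) = √5*(1 + f) (p(f, d) = √5*(f + 1) = √5*(1 + f))
1550 + p(-29, -5 - 1*(-17))*I(30) = 1550 + (√5*(1 - 29))*1 = 1550 + (√5*(-28))*1 = 1550 - 28*√5*1 = 1550 - 28*√5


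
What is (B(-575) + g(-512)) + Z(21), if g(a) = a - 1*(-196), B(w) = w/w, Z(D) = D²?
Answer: 126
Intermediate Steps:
B(w) = 1
g(a) = 196 + a (g(a) = a + 196 = 196 + a)
(B(-575) + g(-512)) + Z(21) = (1 + (196 - 512)) + 21² = (1 - 316) + 441 = -315 + 441 = 126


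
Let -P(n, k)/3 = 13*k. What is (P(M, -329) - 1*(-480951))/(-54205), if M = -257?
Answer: -493782/54205 ≈ -9.1095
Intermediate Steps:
P(n, k) = -39*k
(P(M, -329) - 1*(-480951))/(-54205) = (-39*(-329) - 1*(-480951))/(-54205) = (12831 + 480951)*(-1/54205) = 493782*(-1/54205) = -493782/54205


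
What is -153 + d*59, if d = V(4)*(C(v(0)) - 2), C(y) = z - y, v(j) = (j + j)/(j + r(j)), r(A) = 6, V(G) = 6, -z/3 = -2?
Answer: 1263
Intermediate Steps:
z = 6 (z = -3*(-2) = 6)
v(j) = 2*j/(6 + j) (v(j) = (j + j)/(j + 6) = (2*j)/(6 + j) = 2*j/(6 + j))
C(y) = 6 - y
d = 24 (d = 6*((6 - 2*0/(6 + 0)) - 2) = 6*((6 - 2*0/6) - 2) = 6*((6 - 1*0) - 2) = 6*((6 + 0) - 2) = 6*(6 - 2) = 6*4 = 24)
-153 + d*59 = -153 + 24*59 = -153 + 1416 = 1263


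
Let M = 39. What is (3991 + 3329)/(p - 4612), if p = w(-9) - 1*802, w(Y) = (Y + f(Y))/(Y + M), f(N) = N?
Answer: -36600/27073 ≈ -1.3519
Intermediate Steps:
w(Y) = 2*Y/(39 + Y) (w(Y) = (Y + Y)/(Y + 39) = (2*Y)/(39 + Y) = 2*Y/(39 + Y))
p = -4013/5 (p = 2*(-9)/(39 - 9) - 1*802 = 2*(-9)/30 - 802 = 2*(-9)*(1/30) - 802 = -⅗ - 802 = -4013/5 ≈ -802.60)
(3991 + 3329)/(p - 4612) = (3991 + 3329)/(-4013/5 - 4612) = 7320/(-27073/5) = 7320*(-5/27073) = -36600/27073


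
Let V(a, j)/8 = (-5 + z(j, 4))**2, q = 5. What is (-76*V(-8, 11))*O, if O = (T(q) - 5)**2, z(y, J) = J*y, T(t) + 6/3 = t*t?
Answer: -299624832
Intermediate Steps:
T(t) = -2 + t**2 (T(t) = -2 + t*t = -2 + t**2)
O = 324 (O = ((-2 + 5**2) - 5)**2 = ((-2 + 25) - 5)**2 = (23 - 5)**2 = 18**2 = 324)
V(a, j) = 8*(-5 + 4*j)**2
(-76*V(-8, 11))*O = -608*(-5 + 4*11)**2*324 = -608*(-5 + 44)**2*324 = -608*39**2*324 = -608*1521*324 = -76*12168*324 = -924768*324 = -299624832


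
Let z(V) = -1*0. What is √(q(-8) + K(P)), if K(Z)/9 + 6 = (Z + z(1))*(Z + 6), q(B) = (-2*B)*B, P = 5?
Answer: √313 ≈ 17.692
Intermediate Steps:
z(V) = 0
q(B) = -2*B²
K(Z) = -54 + 9*Z*(6 + Z) (K(Z) = -54 + 9*((Z + 0)*(Z + 6)) = -54 + 9*(Z*(6 + Z)) = -54 + 9*Z*(6 + Z))
√(q(-8) + K(P)) = √(-2*(-8)² + (-54 + 9*5² + 54*5)) = √(-2*64 + (-54 + 9*25 + 270)) = √(-128 + (-54 + 225 + 270)) = √(-128 + 441) = √313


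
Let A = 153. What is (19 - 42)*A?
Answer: -3519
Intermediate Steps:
(19 - 42)*A = (19 - 42)*153 = -23*153 = -3519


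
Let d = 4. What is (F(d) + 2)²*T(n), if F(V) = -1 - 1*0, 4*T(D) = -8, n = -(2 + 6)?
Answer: -2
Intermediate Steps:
n = -8 (n = -1*8 = -8)
T(D) = -2 (T(D) = (¼)*(-8) = -2)
F(V) = -1 (F(V) = -1 + 0 = -1)
(F(d) + 2)²*T(n) = (-1 + 2)²*(-2) = 1²*(-2) = 1*(-2) = -2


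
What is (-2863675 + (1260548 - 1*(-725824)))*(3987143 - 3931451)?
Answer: -48858758676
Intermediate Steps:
(-2863675 + (1260548 - 1*(-725824)))*(3987143 - 3931451) = (-2863675 + (1260548 + 725824))*55692 = (-2863675 + 1986372)*55692 = -877303*55692 = -48858758676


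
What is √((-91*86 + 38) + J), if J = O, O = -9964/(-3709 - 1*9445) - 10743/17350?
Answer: I*√4056326120266957618/22822190 ≈ 88.249*I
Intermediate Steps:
O = 15780989/114110950 (O = -9964/(-3709 - 9445) - 10743*1/17350 = -9964/(-13154) - 10743/17350 = -9964*(-1/13154) - 10743/17350 = 4982/6577 - 10743/17350 = 15780989/114110950 ≈ 0.13830)
J = 15780989/114110950 ≈ 0.13830
√((-91*86 + 38) + J) = √((-91*86 + 38) + 15780989/114110950) = √((-7826 + 38) + 15780989/114110950) = √(-7788 + 15780989/114110950) = √(-888680297611/114110950) = I*√4056326120266957618/22822190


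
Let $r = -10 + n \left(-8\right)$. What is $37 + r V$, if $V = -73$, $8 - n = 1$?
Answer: $4855$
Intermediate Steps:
$n = 7$ ($n = 8 - 1 = 7$)
$r = -66$ ($r = -10 + 7 \left(-8\right) = -10 - 56 = -66$)
$37 + r V = 37 - -4818 = 37 + 4818 = 4855$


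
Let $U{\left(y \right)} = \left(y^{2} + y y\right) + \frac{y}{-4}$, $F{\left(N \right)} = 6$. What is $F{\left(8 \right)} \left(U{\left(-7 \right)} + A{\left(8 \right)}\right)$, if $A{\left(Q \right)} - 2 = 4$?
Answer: $\frac{1269}{2} \approx 634.5$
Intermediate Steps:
$A{\left(Q \right)} = 6$ ($A{\left(Q \right)} = 2 + 4 = 6$)
$U{\left(y \right)} = 2 y^{2} - \frac{y}{4}$ ($U{\left(y \right)} = \left(y^{2} + y^{2}\right) + y \left(- \frac{1}{4}\right) = 2 y^{2} - \frac{y}{4}$)
$F{\left(8 \right)} \left(U{\left(-7 \right)} + A{\left(8 \right)}\right) = 6 \left(\frac{1}{4} \left(-7\right) \left(-1 + 8 \left(-7\right)\right) + 6\right) = 6 \left(\frac{1}{4} \left(-7\right) \left(-1 - 56\right) + 6\right) = 6 \left(\frac{1}{4} \left(-7\right) \left(-57\right) + 6\right) = 6 \left(\frac{399}{4} + 6\right) = 6 \cdot \frac{423}{4} = \frac{1269}{2}$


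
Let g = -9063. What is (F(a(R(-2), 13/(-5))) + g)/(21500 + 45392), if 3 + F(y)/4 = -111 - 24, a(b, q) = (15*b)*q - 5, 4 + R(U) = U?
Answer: -9615/66892 ≈ -0.14374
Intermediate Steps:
R(U) = -4 + U
a(b, q) = -5 + 15*b*q (a(b, q) = 15*b*q - 5 = -5 + 15*b*q)
F(y) = -552 (F(y) = -12 + 4*(-111 - 24) = -12 + 4*(-135) = -12 - 540 = -552)
(F(a(R(-2), 13/(-5))) + g)/(21500 + 45392) = (-552 - 9063)/(21500 + 45392) = -9615/66892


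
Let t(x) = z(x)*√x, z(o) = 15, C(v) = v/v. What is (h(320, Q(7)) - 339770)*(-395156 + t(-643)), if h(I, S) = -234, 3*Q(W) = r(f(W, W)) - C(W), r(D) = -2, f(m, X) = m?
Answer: 134354620624 - 5100060*I*√643 ≈ 1.3435e+11 - 1.2932e+8*I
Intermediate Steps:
C(v) = 1
Q(W) = -1 (Q(W) = (-2 - 1*1)/3 = (-2 - 1)/3 = (⅓)*(-3) = -1)
t(x) = 15*√x
(h(320, Q(7)) - 339770)*(-395156 + t(-643)) = (-234 - 339770)*(-395156 + 15*√(-643)) = -340004*(-395156 + 15*(I*√643)) = -340004*(-395156 + 15*I*√643) = 134354620624 - 5100060*I*√643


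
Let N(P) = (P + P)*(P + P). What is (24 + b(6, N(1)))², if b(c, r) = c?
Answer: 900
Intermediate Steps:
N(P) = 4*P² (N(P) = (2*P)*(2*P) = 4*P²)
(24 + b(6, N(1)))² = (24 + 6)² = 30² = 900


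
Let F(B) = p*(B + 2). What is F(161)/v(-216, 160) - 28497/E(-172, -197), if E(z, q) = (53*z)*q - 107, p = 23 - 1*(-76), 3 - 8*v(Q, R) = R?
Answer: -33118281507/40275995 ≈ -822.28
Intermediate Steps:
v(Q, R) = 3/8 - R/8
p = 99 (p = 23 + 76 = 99)
E(z, q) = -107 + 53*q*z (E(z, q) = 53*q*z - 107 = -107 + 53*q*z)
F(B) = 198 + 99*B (F(B) = 99*(B + 2) = 99*(2 + B) = 198 + 99*B)
F(161)/v(-216, 160) - 28497/E(-172, -197) = (198 + 99*161)/(3/8 - ⅛*160) - 28497/(-107 + 53*(-197)*(-172)) = (198 + 15939)/(3/8 - 20) - 28497/(-107 + 1795852) = 16137/(-157/8) - 28497/1795745 = 16137*(-8/157) - 28497*1/1795745 = -129096/157 - 4071/256535 = -33118281507/40275995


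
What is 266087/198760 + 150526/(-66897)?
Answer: -12118125721/13296447720 ≈ -0.91138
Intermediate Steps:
266087/198760 + 150526/(-66897) = 266087*(1/198760) + 150526*(-1/66897) = 266087/198760 - 150526/66897 = -12118125721/13296447720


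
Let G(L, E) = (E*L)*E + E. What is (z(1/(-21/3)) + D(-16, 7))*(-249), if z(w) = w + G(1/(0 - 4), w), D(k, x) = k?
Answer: 795057/196 ≈ 4056.4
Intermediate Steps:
G(L, E) = E + L*E**2 (G(L, E) = L*E**2 + E = E + L*E**2)
z(w) = w + w*(1 - w/4) (z(w) = w + w*(1 + w/(0 - 4)) = w + w*(1 + w/(-4)) = w + w*(1 + w*(-1/4)) = w + w*(1 - w/4))
(z(1/(-21/3)) + D(-16, 7))*(-249) = ((8 - 1/((-21/3)))/(4*((-21/3))) - 16)*(-249) = ((8 - 1/((-21*1/3)))/(4*((-21*1/3))) - 16)*(-249) = ((1/4)*(8 - 1/(-7))/(-7) - 16)*(-249) = ((1/4)*(-1/7)*(8 - 1*(-1/7)) - 16)*(-249) = ((1/4)*(-1/7)*(8 + 1/7) - 16)*(-249) = ((1/4)*(-1/7)*(57/7) - 16)*(-249) = (-57/196 - 16)*(-249) = -3193/196*(-249) = 795057/196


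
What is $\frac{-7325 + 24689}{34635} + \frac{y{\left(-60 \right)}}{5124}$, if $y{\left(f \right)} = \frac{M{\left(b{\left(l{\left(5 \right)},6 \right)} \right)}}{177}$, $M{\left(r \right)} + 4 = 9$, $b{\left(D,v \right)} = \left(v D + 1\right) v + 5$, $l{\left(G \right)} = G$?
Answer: $\frac{5249472749}{10470714660} \approx 0.50135$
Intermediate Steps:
$b{\left(D,v \right)} = 5 + v \left(1 + D v\right)$ ($b{\left(D,v \right)} = \left(D v + 1\right) v + 5 = \left(1 + D v\right) v + 5 = v \left(1 + D v\right) + 5 = 5 + v \left(1 + D v\right)$)
$M{\left(r \right)} = 5$ ($M{\left(r \right)} = -4 + 9 = 5$)
$y{\left(f \right)} = \frac{5}{177}$
$\frac{-7325 + 24689}{34635} + \frac{y{\left(-60 \right)}}{5124} = \frac{-7325 + 24689}{34635} + \frac{5}{177 \cdot 5124} = 17364 \cdot \frac{1}{34635} + \frac{5}{177} \cdot \frac{1}{5124} = \frac{5788}{11545} + \frac{5}{906948} = \frac{5249472749}{10470714660}$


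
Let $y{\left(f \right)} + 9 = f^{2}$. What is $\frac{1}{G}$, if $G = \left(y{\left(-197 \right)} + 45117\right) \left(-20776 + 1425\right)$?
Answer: $- \frac{1}{1623877867} \approx -6.1581 \cdot 10^{-10}$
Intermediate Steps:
$y{\left(f \right)} = -9 + f^{2}$
$G = -1623877867$ ($G = \left(\left(-9 + \left(-197\right)^{2}\right) + 45117\right) \left(-20776 + 1425\right) = \left(\left(-9 + 38809\right) + 45117\right) \left(-19351\right) = \left(38800 + 45117\right) \left(-19351\right) = 83917 \left(-19351\right) = -1623877867$)
$\frac{1}{G} = \frac{1}{-1623877867} = - \frac{1}{1623877867}$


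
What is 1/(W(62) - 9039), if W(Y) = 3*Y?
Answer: -1/8853 ≈ -0.00011296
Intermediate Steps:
1/(W(62) - 9039) = 1/(3*62 - 9039) = 1/(186 - 9039) = 1/(-8853) = -1/8853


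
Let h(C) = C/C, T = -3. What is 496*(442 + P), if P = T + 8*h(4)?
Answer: 221712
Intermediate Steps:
h(C) = 1
P = 5 (P = -3 + 8*1 = -3 + 8 = 5)
496*(442 + P) = 496*(442 + 5) = 496*447 = 221712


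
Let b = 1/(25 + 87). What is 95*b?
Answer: 95/112 ≈ 0.84821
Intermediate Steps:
b = 1/112 ≈ 0.0089286
95*b = 95*(1/112) = 95/112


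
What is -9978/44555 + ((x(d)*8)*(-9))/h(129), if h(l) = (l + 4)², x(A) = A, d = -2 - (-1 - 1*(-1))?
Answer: -1278834/5925815 ≈ -0.21581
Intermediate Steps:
d = -2 (d = -2 - (-1 + 1) = -2 - 1*0 = -2 + 0 = -2)
h(l) = (4 + l)²
-9978/44555 + ((x(d)*8)*(-9))/h(129) = -9978/44555 + (-2*8*(-9))/((4 + 129)²) = -9978*1/44555 + (-16*(-9))/(133²) = -9978/44555 + 144/17689 = -1278834/5925815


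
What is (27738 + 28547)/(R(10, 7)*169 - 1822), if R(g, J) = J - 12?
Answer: -56285/2667 ≈ -21.104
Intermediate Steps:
R(g, J) = -12 + J
(27738 + 28547)/(R(10, 7)*169 - 1822) = (27738 + 28547)/((-12 + 7)*169 - 1822) = 56285/(-5*169 - 1822) = 56285/(-845 - 1822) = 56285/(-2667) = 56285*(-1/2667) = -56285/2667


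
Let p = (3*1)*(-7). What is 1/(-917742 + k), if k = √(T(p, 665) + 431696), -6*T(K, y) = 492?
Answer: -458871/421124973475 - √431614/842249946950 ≈ -1.0904e-6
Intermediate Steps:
p = -21 (p = 3*(-7) = -21)
T(K, y) = -82 (T(K, y) = -⅙*492 = -82)
k = √431614 (k = √(-82 + 431696) = √431614 ≈ 656.97)
1/(-917742 + k) = 1/(-917742 + √431614)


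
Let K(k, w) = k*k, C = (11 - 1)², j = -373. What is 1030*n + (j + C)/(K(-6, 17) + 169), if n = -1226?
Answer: -258870173/205 ≈ -1.2628e+6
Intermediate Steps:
C = 100 (C = 10² = 100)
K(k, w) = k²
1030*n + (j + C)/(K(-6, 17) + 169) = 1030*(-1226) + (-373 + 100)/((-6)² + 169) = -1262780 - 273/(36 + 169) = -1262780 - 273/205 = -258870173/205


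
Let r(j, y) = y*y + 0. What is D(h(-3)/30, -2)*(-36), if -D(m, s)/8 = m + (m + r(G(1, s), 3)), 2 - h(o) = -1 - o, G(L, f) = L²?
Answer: 2592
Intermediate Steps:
h(o) = 3 + o (h(o) = 2 - (-1 - o) = 2 + (1 + o) = 3 + o)
r(j, y) = y² (r(j, y) = y² + 0 = y²)
D(m, s) = -72 - 16*m (D(m, s) = -8*(m + (m + 3²)) = -8*(m + (m + 9)) = -8*(m + (9 + m)) = -8*(9 + 2*m) = -72 - 16*m)
D(h(-3)/30, -2)*(-36) = (-72 - 16*(3 - 3)/30)*(-36) = (-72 - 0/30)*(-36) = (-72 - 16*0)*(-36) = (-72 + 0)*(-36) = -72*(-36) = 2592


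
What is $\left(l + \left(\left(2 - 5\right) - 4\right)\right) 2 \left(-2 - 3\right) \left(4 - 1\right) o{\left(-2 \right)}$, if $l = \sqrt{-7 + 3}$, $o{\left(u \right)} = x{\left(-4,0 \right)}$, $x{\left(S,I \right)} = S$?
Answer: $-840 + 240 i \approx -840.0 + 240.0 i$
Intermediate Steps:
$o{\left(u \right)} = -4$
$l = 2 i$ ($l = \sqrt{-4} = 2 i \approx 2.0 i$)
$\left(l + \left(\left(2 - 5\right) - 4\right)\right) 2 \left(-2 - 3\right) \left(4 - 1\right) o{\left(-2 \right)} = \left(2 i + \left(\left(2 - 5\right) - 4\right)\right) 2 \left(-2 - 3\right) \left(4 - 1\right) \left(-4\right) = \left(2 i - 7\right) 2 \left(\left(-5\right) 3\right) \left(-4\right) = \left(2 i - 7\right) 2 \left(-15\right) \left(-4\right) = \left(-7 + 2 i\right) \left(\left(-30\right) \left(-4\right)\right) = \left(-7 + 2 i\right) 120 = -840 + 240 i$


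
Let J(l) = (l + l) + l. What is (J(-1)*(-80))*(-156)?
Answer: -37440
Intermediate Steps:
J(l) = 3*l (J(l) = 2*l + l = 3*l)
(J(-1)*(-80))*(-156) = ((3*(-1))*(-80))*(-156) = -3*(-80)*(-156) = 240*(-156) = -37440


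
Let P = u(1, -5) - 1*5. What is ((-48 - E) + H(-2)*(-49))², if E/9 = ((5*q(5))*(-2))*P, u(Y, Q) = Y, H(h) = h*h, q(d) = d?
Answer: 4177936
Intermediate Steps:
H(h) = h²
P = -4 (P = 1 - 1*5 = 1 - 5 = -4)
E = 1800 (E = 9*(((5*5)*(-2))*(-4)) = 9*((25*(-2))*(-4)) = 9*(-50*(-4)) = 9*200 = 1800)
((-48 - E) + H(-2)*(-49))² = ((-48 - 1*1800) + (-2)²*(-49))² = ((-48 - 1800) + 4*(-49))² = (-1848 - 196)² = (-2044)² = 4177936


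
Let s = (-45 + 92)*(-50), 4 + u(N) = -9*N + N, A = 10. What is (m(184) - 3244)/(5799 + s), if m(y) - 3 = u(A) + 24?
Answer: -3301/3449 ≈ -0.95709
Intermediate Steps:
u(N) = -4 - 8*N (u(N) = -4 + (-9*N + N) = -4 - 8*N)
s = -2350 (s = 47*(-50) = -2350)
m(y) = -57 (m(y) = 3 + ((-4 - 8*10) + 24) = 3 + ((-4 - 80) + 24) = 3 + (-84 + 24) = 3 - 60 = -57)
(m(184) - 3244)/(5799 + s) = (-57 - 3244)/(5799 - 2350) = -3301/3449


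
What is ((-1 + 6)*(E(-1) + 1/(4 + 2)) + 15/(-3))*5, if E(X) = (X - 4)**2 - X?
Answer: 3775/6 ≈ 629.17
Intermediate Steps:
E(X) = (-4 + X)**2 - X
((-1 + 6)*(E(-1) + 1/(4 + 2)) + 15/(-3))*5 = ((-1 + 6)*(((-4 - 1)**2 - 1*(-1)) + 1/(4 + 2)) + 15/(-3))*5 = (5*(((-5)**2 + 1) + 1/6) + 15*(-1/3))*5 = (5*((25 + 1) + 1/6) - 5)*5 = (5*(26 + 1/6) - 5)*5 = (5*(157/6) - 5)*5 = (785/6 - 5)*5 = (755/6)*5 = 3775/6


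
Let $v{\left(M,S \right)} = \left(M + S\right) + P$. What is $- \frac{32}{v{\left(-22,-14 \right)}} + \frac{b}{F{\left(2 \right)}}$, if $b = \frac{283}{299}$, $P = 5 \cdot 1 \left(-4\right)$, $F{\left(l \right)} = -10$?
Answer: $\frac{9979}{20930} \approx 0.47678$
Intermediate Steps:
$P = -20$ ($P = 5 \left(-4\right) = -20$)
$v{\left(M,S \right)} = -20 + M + S$ ($v{\left(M,S \right)} = \left(M + S\right) - 20 = -20 + M + S$)
$b = \frac{283}{299}$ ($b = 283 \cdot \frac{1}{299} = \frac{283}{299} \approx 0.94649$)
$- \frac{32}{v{\left(-22,-14 \right)}} + \frac{b}{F{\left(2 \right)}} = - \frac{32}{-20 - 22 - 14} + \frac{283}{299 \left(-10\right)} = - \frac{32}{-56} + \frac{283}{299} \left(- \frac{1}{10}\right) = \left(-32\right) \left(- \frac{1}{56}\right) - \frac{283}{2990} = \frac{4}{7} - \frac{283}{2990} = \frac{9979}{20930}$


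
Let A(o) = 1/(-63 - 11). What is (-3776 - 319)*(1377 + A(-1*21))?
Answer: -417268215/74 ≈ -5.6388e+6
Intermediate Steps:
A(o) = -1/74 (A(o) = 1/(-74) = -1/74)
(-3776 - 319)*(1377 + A(-1*21)) = (-3776 - 319)*(1377 - 1/74) = -4095*101897/74 = -417268215/74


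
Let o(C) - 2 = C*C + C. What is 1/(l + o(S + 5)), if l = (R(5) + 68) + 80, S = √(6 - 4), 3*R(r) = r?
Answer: 1653/301423 - 99*√2/301423 ≈ 0.0050195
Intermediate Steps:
R(r) = r/3
S = √2 ≈ 1.4142
o(C) = 2 + C + C² (o(C) = 2 + (C*C + C) = 2 + (C² + C) = 2 + (C + C²) = 2 + C + C²)
l = 449/3 (l = ((⅓)*5 + 68) + 80 = (5/3 + 68) + 80 = 209/3 + 80 = 449/3 ≈ 149.67)
1/(l + o(S + 5)) = 1/(449/3 + (2 + (√2 + 5) + (√2 + 5)²)) = 1/(449/3 + (2 + (5 + √2) + (5 + √2)²)) = 1/(449/3 + (7 + √2 + (5 + √2)²)) = 1/(470/3 + √2 + (5 + √2)²)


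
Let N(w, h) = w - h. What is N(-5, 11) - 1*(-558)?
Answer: 542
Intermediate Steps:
N(-5, 11) - 1*(-558) = (-5 - 1*11) - 1*(-558) = (-5 - 11) + 558 = -16 + 558 = 542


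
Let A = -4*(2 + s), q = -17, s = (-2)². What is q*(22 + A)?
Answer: 34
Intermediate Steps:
s = 4
A = -24 (A = -4*(2 + 4) = -4*6 = -24)
q*(22 + A) = -17*(22 - 24) = -17*(-2) = 34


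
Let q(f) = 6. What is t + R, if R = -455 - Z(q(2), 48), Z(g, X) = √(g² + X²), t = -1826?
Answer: -2281 - 6*√65 ≈ -2329.4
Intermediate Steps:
Z(g, X) = √(X² + g²)
R = -455 - 6*√65 (R = -455 - √(48² + 6²) = -455 - √(2304 + 36) = -455 - √2340 = -455 - 6*√65 ≈ -503.37)
t + R = -1826 + (-455 - 6*√65) = -2281 - 6*√65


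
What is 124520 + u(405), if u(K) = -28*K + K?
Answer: 113585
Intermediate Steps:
u(K) = -27*K
124520 + u(405) = 124520 - 27*405 = 124520 - 10935 = 113585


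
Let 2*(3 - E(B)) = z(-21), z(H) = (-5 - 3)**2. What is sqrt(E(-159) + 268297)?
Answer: 2*sqrt(67067) ≈ 517.95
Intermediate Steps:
z(H) = 64 (z(H) = (-8)**2 = 64)
E(B) = -29 (E(B) = 3 - 1/2*64 = 3 - 32 = -29)
sqrt(E(-159) + 268297) = sqrt(-29 + 268297) = sqrt(268268) = 2*sqrt(67067)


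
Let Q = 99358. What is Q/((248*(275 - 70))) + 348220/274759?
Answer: 22501504761/6984373780 ≈ 3.2217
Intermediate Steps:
Q/((248*(275 - 70))) + 348220/274759 = 99358/((248*(275 - 70))) + 348220/274759 = 99358/((248*205)) + 348220*(1/274759) = 99358/50840 + 348220/274759 = 99358*(1/50840) + 348220/274759 = 49679/25420 + 348220/274759 = 22501504761/6984373780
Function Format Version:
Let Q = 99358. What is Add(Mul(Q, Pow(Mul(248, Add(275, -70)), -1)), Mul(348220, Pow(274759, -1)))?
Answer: Rational(22501504761, 6984373780) ≈ 3.2217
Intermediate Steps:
Add(Mul(Q, Pow(Mul(248, Add(275, -70)), -1)), Mul(348220, Pow(274759, -1))) = Add(Mul(99358, Pow(Mul(248, Add(275, -70)), -1)), Mul(348220, Pow(274759, -1))) = Add(Mul(99358, Pow(Mul(248, 205), -1)), Mul(348220, Rational(1, 274759))) = Add(Mul(99358, Pow(50840, -1)), Rational(348220, 274759)) = Add(Mul(99358, Rational(1, 50840)), Rational(348220, 274759)) = Add(Rational(49679, 25420), Rational(348220, 274759)) = Rational(22501504761, 6984373780)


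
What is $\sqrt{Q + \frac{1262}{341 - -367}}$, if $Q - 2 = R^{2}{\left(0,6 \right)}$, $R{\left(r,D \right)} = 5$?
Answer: $\frac{\sqrt{3606906}}{354} \approx 5.3649$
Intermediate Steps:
$Q = 27$ ($Q = 2 + 5^{2} = 2 + 25 = 27$)
$\sqrt{Q + \frac{1262}{341 - -367}} = \sqrt{27 + \frac{1262}{341 - -367}} = \sqrt{27 + \frac{1262}{341 + 367}} = \sqrt{27 + \frac{1262}{708}} = \sqrt{27 + 1262 \cdot \frac{1}{708}} = \sqrt{27 + \frac{631}{354}} = \sqrt{\frac{10189}{354}} = \frac{\sqrt{3606906}}{354}$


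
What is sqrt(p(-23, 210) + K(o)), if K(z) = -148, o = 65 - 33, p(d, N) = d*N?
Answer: I*sqrt(4978) ≈ 70.555*I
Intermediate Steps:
p(d, N) = N*d
o = 32
sqrt(p(-23, 210) + K(o)) = sqrt(210*(-23) - 148) = sqrt(-4830 - 148) = sqrt(-4978) = I*sqrt(4978)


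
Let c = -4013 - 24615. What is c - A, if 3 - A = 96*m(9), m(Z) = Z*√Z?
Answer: -26039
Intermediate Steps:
m(Z) = Z^(3/2)
c = -28628
A = -2589 (A = 3 - 96*9^(3/2) = 3 - 96*27 = 3 - 1*2592 = 3 - 2592 = -2589)
c - A = -28628 - 1*(-2589) = -28628 + 2589 = -26039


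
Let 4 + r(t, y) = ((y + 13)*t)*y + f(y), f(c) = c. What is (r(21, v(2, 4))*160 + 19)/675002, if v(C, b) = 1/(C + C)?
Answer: 10549/675002 ≈ 0.015628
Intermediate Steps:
v(C, b) = 1/(2*C)
r(t, y) = -4 + y + t*y*(13 + y) (r(t, y) = -4 + (((y + 13)*t)*y + y) = -4 + (((13 + y)*t)*y + y) = -4 + ((t*(13 + y))*y + y) = -4 + (t*y*(13 + y) + y) = -4 + (y + t*y*(13 + y)) = -4 + y + t*y*(13 + y))
(r(21, v(2, 4))*160 + 19)/675002 = ((-4 + (½)/2 + 21*((½)/2)² + 13*21*((½)/2))*160 + 19)/675002 = ((-4 + (½)*(½) + 21*((½)*(½))² + 13*21*((½)*(½)))*160 + 19)*(1/675002) = ((-4 + ¼ + 21*(¼)² + 13*21*(¼))*160 + 19)*(1/675002) = ((-4 + ¼ + 21*(1/16) + 273/4)*160 + 19)*(1/675002) = ((-4 + ¼ + 21/16 + 273/4)*160 + 19)*(1/675002) = ((1053/16)*160 + 19)*(1/675002) = (10530 + 19)*(1/675002) = 10549*(1/675002) = 10549/675002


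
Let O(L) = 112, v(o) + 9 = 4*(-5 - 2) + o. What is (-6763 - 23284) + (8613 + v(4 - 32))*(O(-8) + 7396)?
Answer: 64148337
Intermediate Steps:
v(o) = -37 + o (v(o) = -9 + (4*(-5 - 2) + o) = -9 + (4*(-7) + o) = -9 + (-28 + o) = -37 + o)
(-6763 - 23284) + (8613 + v(4 - 32))*(O(-8) + 7396) = (-6763 - 23284) + (8613 + (-37 + (4 - 32)))*(112 + 7396) = -30047 + (8613 + (-37 - 28))*7508 = -30047 + (8613 - 65)*7508 = -30047 + 8548*7508 = -30047 + 64178384 = 64148337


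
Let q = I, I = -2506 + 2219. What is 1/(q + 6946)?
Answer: 1/6659 ≈ 0.00015017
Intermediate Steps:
I = -287
q = -287
1/(q + 6946) = 1/(-287 + 6946) = 1/6659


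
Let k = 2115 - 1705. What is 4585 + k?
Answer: 4995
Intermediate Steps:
k = 410
4585 + k = 4585 + 410 = 4995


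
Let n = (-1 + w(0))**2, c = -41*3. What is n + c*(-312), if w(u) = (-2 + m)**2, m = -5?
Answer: 40680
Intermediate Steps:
w(u) = 49 (w(u) = (-2 - 5)**2 = (-7)**2 = 49)
c = -123
n = 2304 (n = (-1 + 49)**2 = 48**2 = 2304)
n + c*(-312) = 2304 - 123*(-312) = 2304 + 38376 = 40680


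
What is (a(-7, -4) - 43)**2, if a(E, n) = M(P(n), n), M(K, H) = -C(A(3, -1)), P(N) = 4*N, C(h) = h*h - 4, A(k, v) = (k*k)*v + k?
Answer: 5625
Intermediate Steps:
A(k, v) = k + v*k**2 (A(k, v) = k**2*v + k = v*k**2 + k = k + v*k**2)
C(h) = -4 + h**2 (C(h) = h**2 - 4 = -4 + h**2)
M(K, H) = -32 (M(K, H) = -(-4 + (3*(1 + 3*(-1)))**2) = -(-4 + (3*(1 - 3))**2) = -(-4 + (3*(-2))**2) = -(-4 + (-6)**2) = -(-4 + 36) = -1*32 = -32)
a(E, n) = -32
(a(-7, -4) - 43)**2 = (-32 - 43)**2 = (-75)**2 = 5625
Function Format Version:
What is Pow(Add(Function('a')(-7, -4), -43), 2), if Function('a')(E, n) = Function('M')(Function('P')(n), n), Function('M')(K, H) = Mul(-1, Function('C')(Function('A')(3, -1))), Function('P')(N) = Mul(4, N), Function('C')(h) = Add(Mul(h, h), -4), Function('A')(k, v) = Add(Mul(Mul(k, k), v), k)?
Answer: 5625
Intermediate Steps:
Function('A')(k, v) = Add(k, Mul(v, Pow(k, 2))) (Function('A')(k, v) = Add(Mul(Pow(k, 2), v), k) = Add(Mul(v, Pow(k, 2)), k) = Add(k, Mul(v, Pow(k, 2))))
Function('C')(h) = Add(-4, Pow(h, 2)) (Function('C')(h) = Add(Pow(h, 2), -4) = Add(-4, Pow(h, 2)))
Function('M')(K, H) = -32 (Function('M')(K, H) = Mul(-1, Add(-4, Pow(Mul(3, Add(1, Mul(3, -1))), 2))) = Mul(-1, Add(-4, Pow(Mul(3, Add(1, -3)), 2))) = Mul(-1, Add(-4, Pow(Mul(3, -2), 2))) = Mul(-1, Add(-4, Pow(-6, 2))) = Mul(-1, Add(-4, 36)) = Mul(-1, 32) = -32)
Function('a')(E, n) = -32
Pow(Add(Function('a')(-7, -4), -43), 2) = Pow(Add(-32, -43), 2) = Pow(-75, 2) = 5625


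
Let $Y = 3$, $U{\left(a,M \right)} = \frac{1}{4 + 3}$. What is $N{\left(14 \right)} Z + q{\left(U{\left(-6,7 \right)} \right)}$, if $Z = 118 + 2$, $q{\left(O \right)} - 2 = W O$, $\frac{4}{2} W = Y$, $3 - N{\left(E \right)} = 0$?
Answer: $\frac{5071}{14} \approx 362.21$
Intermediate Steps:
$U{\left(a,M \right)} = \frac{1}{7}$
$N{\left(E \right)} = 3$ ($N{\left(E \right)} = 3 - 0 = 3 + 0 = 3$)
$W = \frac{3}{2}$ ($W = \frac{1}{2} \cdot 3 = \frac{3}{2} \approx 1.5$)
$q{\left(O \right)} = 2 + \frac{3 O}{2}$
$Z = 120$
$N{\left(14 \right)} Z + q{\left(U{\left(-6,7 \right)} \right)} = 3 \cdot 120 + \left(2 + \frac{3}{2} \cdot \frac{1}{7}\right) = 360 + \left(2 + \frac{3}{14}\right) = 360 + \frac{31}{14} = \frac{5071}{14}$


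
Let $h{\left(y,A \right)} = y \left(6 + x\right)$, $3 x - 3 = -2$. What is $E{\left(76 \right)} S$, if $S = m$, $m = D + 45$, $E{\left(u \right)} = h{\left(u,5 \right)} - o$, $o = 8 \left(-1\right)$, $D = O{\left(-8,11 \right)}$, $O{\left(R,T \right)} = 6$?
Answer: $24956$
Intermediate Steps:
$x = \frac{1}{3}$ ($x = 1 + \frac{1}{3} \left(-2\right) = 1 - \frac{2}{3} = \frac{1}{3} \approx 0.33333$)
$D = 6$
$h{\left(y,A \right)} = \frac{19 y}{3}$ ($h{\left(y,A \right)} = y \left(6 + \frac{1}{3}\right) = y \frac{19}{3} = \frac{19 y}{3}$)
$o = -8$
$E{\left(u \right)} = 8 + \frac{19 u}{3}$ ($E{\left(u \right)} = \frac{19 u}{3} - -8 = \frac{19 u}{3} + 8 = 8 + \frac{19 u}{3}$)
$m = 51$ ($m = 6 + 45 = 51$)
$S = 51$
$E{\left(76 \right)} S = \left(8 + \frac{19}{3} \cdot 76\right) 51 = \left(8 + \frac{1444}{3}\right) 51 = \frac{1468}{3} \cdot 51 = 24956$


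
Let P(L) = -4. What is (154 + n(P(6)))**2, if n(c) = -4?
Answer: 22500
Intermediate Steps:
(154 + n(P(6)))**2 = (154 - 4)**2 = 150**2 = 22500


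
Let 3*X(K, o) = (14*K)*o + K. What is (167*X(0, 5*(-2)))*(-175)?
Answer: 0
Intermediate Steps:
X(K, o) = K/3 + 14*K*o/3 (X(K, o) = ((14*K)*o + K)/3 = (14*K*o + K)/3 = (K + 14*K*o)/3 = K/3 + 14*K*o/3)
(167*X(0, 5*(-2)))*(-175) = (167*((⅓)*0*(1 + 14*(5*(-2)))))*(-175) = (167*((⅓)*0*(1 + 14*(-10))))*(-175) = (167*((⅓)*0*(1 - 140)))*(-175) = (167*((⅓)*0*(-139)))*(-175) = (167*0)*(-175) = 0*(-175) = 0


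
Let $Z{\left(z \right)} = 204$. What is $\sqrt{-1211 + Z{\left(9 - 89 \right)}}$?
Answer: $i \sqrt{1007} \approx 31.733 i$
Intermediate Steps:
$\sqrt{-1211 + Z{\left(9 - 89 \right)}} = \sqrt{-1211 + 204} = \sqrt{-1007} = i \sqrt{1007}$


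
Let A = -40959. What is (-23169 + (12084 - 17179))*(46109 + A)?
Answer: -145559600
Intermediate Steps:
(-23169 + (12084 - 17179))*(46109 + A) = (-23169 + (12084 - 17179))*(46109 - 40959) = (-23169 - 5095)*5150 = -28264*5150 = -145559600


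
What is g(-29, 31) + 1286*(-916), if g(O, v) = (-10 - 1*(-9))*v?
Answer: -1178007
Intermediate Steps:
g(O, v) = -v (g(O, v) = (-10 + 9)*v = -v)
g(-29, 31) + 1286*(-916) = -1*31 + 1286*(-916) = -31 - 1177976 = -1178007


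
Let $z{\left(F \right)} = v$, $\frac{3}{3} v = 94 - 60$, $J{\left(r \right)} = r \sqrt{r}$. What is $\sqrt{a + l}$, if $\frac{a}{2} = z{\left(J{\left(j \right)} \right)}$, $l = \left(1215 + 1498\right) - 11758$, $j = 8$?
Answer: $i \sqrt{8977} \approx 94.747 i$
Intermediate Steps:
$J{\left(r \right)} = r^{\frac{3}{2}}$
$v = 34$ ($v = 94 - 60 = 34$)
$z{\left(F \right)} = 34$
$l = -9045$ ($l = 2713 - 11758 = -9045$)
$a = 68$ ($a = 2 \cdot 34 = 68$)
$\sqrt{a + l} = \sqrt{68 - 9045} = \sqrt{-8977} = i \sqrt{8977}$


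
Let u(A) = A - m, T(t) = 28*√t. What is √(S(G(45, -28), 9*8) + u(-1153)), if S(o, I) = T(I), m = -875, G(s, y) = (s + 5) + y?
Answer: √(-278 + 168*√2) ≈ 6.3571*I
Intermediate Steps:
G(s, y) = 5 + s + y (G(s, y) = (5 + s) + y = 5 + s + y)
S(o, I) = 28*√I
u(A) = 875 + A (u(A) = A - 1*(-875) = A + 875 = 875 + A)
√(S(G(45, -28), 9*8) + u(-1153)) = √(28*√(9*8) + (875 - 1153)) = √(28*√72 - 278) = √(28*(6*√2) - 278) = √(168*√2 - 278) = √(-278 + 168*√2)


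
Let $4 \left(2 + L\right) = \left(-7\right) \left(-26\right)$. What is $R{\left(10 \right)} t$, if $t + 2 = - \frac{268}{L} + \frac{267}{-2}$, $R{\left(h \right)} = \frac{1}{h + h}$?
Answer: $- \frac{24649}{3480} \approx -7.083$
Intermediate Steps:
$R{\left(h \right)} = \frac{1}{2 h}$
$L = \frac{87}{2}$ ($L = -2 + \frac{\left(-7\right) \left(-26\right)}{4} = -2 + \frac{1}{4} \cdot 182 = -2 + \frac{91}{2} = \frac{87}{2} \approx 43.5$)
$t = - \frac{24649}{174}$ ($t = -2 + \left(- \frac{268}{\frac{87}{2}} + \frac{267}{-2}\right) = -2 + \left(\left(-268\right) \frac{2}{87} + 267 \left(- \frac{1}{2}\right)\right) = -2 - \frac{24301}{174} = - \frac{24649}{174} \approx -141.66$)
$R{\left(10 \right)} t = \frac{1}{2 \cdot 10} \left(- \frac{24649}{174}\right) = \frac{1}{2} \cdot \frac{1}{10} \left(- \frac{24649}{174}\right) = \frac{1}{20} \left(- \frac{24649}{174}\right) = - \frac{24649}{3480}$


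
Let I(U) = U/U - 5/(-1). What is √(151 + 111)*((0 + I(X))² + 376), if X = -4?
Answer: 412*√262 ≈ 6668.8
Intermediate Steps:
I(U) = 6 (I(U) = 1 - 5*(-1) = 1 + 5 = 6)
√(151 + 111)*((0 + I(X))² + 376) = √(151 + 111)*((0 + 6)² + 376) = √262*(6² + 376) = √262*(36 + 376) = √262*412 = 412*√262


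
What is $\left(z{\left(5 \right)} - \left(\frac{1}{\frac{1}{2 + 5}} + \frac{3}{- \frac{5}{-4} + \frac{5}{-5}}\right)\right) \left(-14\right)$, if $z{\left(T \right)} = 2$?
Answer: $238$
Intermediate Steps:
$\left(z{\left(5 \right)} - \left(\frac{1}{\frac{1}{2 + 5}} + \frac{3}{- \frac{5}{-4} + \frac{5}{-5}}\right)\right) \left(-14\right) = \left(2 - \left(\frac{1}{\frac{1}{2 + 5}} + \frac{3}{- \frac{5}{-4} + \frac{5}{-5}}\right)\right) \left(-14\right) = \left(2 - \left(\frac{1}{\frac{1}{7}} + \frac{3}{\left(-5\right) \left(- \frac{1}{4}\right) + 5 \left(- \frac{1}{5}\right)}\right)\right) \left(-14\right) = \left(2 - \left(7 + \frac{3}{\frac{5}{4} - 1}\right)\right) \left(-14\right) = \left(2 - \left(7 + 3 \frac{1}{\frac{1}{4}}\right)\right) \left(-14\right) = \left(2 - 19\right) \left(-14\right) = \left(-17\right) \left(-14\right) = 238$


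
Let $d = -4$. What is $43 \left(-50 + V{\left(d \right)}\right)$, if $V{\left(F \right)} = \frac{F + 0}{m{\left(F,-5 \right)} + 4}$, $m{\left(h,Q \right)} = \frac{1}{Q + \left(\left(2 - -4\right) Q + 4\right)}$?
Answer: $- \frac{269782}{123} \approx -2193.3$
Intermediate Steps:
$m{\left(h,Q \right)} = \frac{1}{4 + 7 Q}$ ($m{\left(h,Q \right)} = \frac{1}{Q + \left(\left(2 + 4\right) Q + 4\right)} = \frac{1}{Q + \left(6 Q + 4\right)} = \frac{1}{Q + \left(4 + 6 Q\right)} = \frac{1}{4 + 7 Q}$)
$V{\left(F \right)} = \frac{31 F}{123}$ ($V{\left(F \right)} = \frac{F + 0}{\frac{1}{4 + 7 \left(-5\right)} + 4} = \frac{F}{\frac{1}{4 - 35} + 4} = \frac{F}{\frac{1}{-31} + 4} = \frac{F}{- \frac{1}{31} + 4} = \frac{F}{\frac{123}{31}} = F \frac{31}{123} = \frac{31 F}{123}$)
$43 \left(-50 + V{\left(d \right)}\right) = 43 \left(-50 + \frac{31}{123} \left(-4\right)\right) = 43 \left(-50 - \frac{124}{123}\right) = 43 \left(- \frac{6274}{123}\right) = - \frac{269782}{123}$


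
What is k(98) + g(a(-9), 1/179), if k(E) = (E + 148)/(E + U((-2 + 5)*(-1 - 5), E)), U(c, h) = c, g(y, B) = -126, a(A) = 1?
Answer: -4917/40 ≈ -122.93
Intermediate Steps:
k(E) = (148 + E)/(-18 + E) (k(E) = (E + 148)/(E + (-2 + 5)*(-1 - 5)) = (148 + E)/(E + 3*(-6)) = (148 + E)/(E - 18) = (148 + E)/(-18 + E))
k(98) + g(a(-9), 1/179) = (148 + 98)/(-18 + 98) - 126 = 246/80 - 126 = (1/80)*246 - 126 = 123/40 - 126 = -4917/40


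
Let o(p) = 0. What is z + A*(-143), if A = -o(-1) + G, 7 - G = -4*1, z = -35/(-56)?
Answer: -12579/8 ≈ -1572.4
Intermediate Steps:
z = 5/8 (z = -35*(-1/56) = 5/8 ≈ 0.62500)
G = 11 (G = 7 - (-4) = 7 - 1*(-4) = 7 + 4 = 11)
A = 11 (A = -1*0 + 11 = 0 + 11 = 11)
z + A*(-143) = 5/8 + 11*(-143) = 5/8 - 1573 = -12579/8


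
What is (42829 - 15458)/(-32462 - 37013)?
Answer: -27371/69475 ≈ -0.39397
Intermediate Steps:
(42829 - 15458)/(-32462 - 37013) = 27371/(-69475) = 27371*(-1/69475) = -27371/69475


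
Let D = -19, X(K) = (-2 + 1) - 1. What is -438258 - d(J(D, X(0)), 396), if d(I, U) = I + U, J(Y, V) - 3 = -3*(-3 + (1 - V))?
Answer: -438657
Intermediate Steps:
X(K) = -2 (X(K) = -1 - 1 = -2)
J(Y, V) = 9 + 3*V (J(Y, V) = 3 - 3*(-3 + (1 - V)) = 3 - 3*(-2 - V) = 3 + (6 + 3*V) = 9 + 3*V)
-438258 - d(J(D, X(0)), 396) = -438258 - ((9 + 3*(-2)) + 396) = -438258 - ((9 - 6) + 396) = -438258 - (3 + 396) = -438258 - 1*399 = -438258 - 399 = -438657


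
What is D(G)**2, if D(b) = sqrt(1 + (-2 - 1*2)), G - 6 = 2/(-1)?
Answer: -3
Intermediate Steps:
G = 4 (G = 6 + 2/(-1) = 6 + 2*(-1) = 6 - 2 = 4)
D(b) = I*sqrt(3) (D(b) = sqrt(1 + (-2 - 2)) = sqrt(1 - 4) = sqrt(-3) = I*sqrt(3))
D(G)**2 = (I*sqrt(3))**2 = -3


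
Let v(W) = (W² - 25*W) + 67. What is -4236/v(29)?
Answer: -1412/61 ≈ -23.148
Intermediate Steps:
v(W) = 67 + W² - 25*W
-4236/v(29) = -4236/(67 + 29² - 25*29) = -4236/(67 + 841 - 725) = -4236/183 = -4236*1/183 = -1412/61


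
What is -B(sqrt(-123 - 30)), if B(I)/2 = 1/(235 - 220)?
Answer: -2/15 ≈ -0.13333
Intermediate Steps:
B(I) = 2/15 (B(I) = 2/(235 - 220) = 2/15)
-B(sqrt(-123 - 30)) = -1*2/15 = -2/15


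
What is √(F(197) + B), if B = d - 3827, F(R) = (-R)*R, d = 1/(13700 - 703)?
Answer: I*√7202158762727/12997 ≈ 206.48*I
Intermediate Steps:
d = 1/12997 ≈ 7.6941e-5
F(R) = -R²
B = -49739518/12997 (B = 1/12997 - 3827 = -49739518/12997 ≈ -3827.0)
√(F(197) + B) = √(-1*197² - 49739518/12997) = √(-1*38809 - 49739518/12997) = √(-38809 - 49739518/12997) = √(-554140091/12997) = I*√7202158762727/12997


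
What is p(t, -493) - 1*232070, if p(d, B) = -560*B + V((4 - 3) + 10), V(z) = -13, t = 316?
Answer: 43997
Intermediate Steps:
p(d, B) = -13 - 560*B (p(d, B) = -560*B - 13 = -13 - 560*B)
p(t, -493) - 1*232070 = (-13 - 560*(-493)) - 1*232070 = (-13 + 276080) - 232070 = 276067 - 232070 = 43997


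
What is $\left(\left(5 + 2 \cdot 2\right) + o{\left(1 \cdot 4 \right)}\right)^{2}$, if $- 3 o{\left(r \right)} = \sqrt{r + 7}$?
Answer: $\frac{\left(27 - \sqrt{11}\right)^{2}}{9} \approx 62.322$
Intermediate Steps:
$o{\left(r \right)} = - \frac{\sqrt{7 + r}}{3}$ ($o{\left(r \right)} = - \frac{\sqrt{r + 7}}{3} = - \frac{\sqrt{7 + r}}{3}$)
$\left(\left(5 + 2 \cdot 2\right) + o{\left(1 \cdot 4 \right)}\right)^{2} = \left(\left(5 + 2 \cdot 2\right) - \frac{\sqrt{7 + 1 \cdot 4}}{3}\right)^{2} = \left(\left(5 + 4\right) - \frac{\sqrt{7 + 4}}{3}\right)^{2} = \left(9 - \frac{\sqrt{11}}{3}\right)^{2}$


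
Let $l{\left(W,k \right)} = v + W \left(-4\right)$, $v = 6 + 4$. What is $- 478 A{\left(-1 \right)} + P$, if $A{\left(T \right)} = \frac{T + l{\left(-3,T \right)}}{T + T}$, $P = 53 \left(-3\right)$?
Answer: $4860$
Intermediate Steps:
$v = 10$
$P = -159$
$l{\left(W,k \right)} = 10 - 4 W$ ($l{\left(W,k \right)} = 10 + W \left(-4\right) = 10 - 4 W$)
$A{\left(T \right)} = \frac{22 + T}{2 T}$ ($A{\left(T \right)} = \frac{T + \left(10 - -12\right)}{T + T} = \frac{T + \left(10 + 12\right)}{2 T} = \left(T + 22\right) \frac{1}{2 T} = \left(22 + T\right) \frac{1}{2 T} = \frac{22 + T}{2 T}$)
$- 478 A{\left(-1 \right)} + P = - 478 \frac{22 - 1}{2 \left(-1\right)} - 159 = - 478 \cdot \frac{1}{2} \left(-1\right) 21 - 159 = \left(-478\right) \left(- \frac{21}{2}\right) - 159 = 5019 - 159 = 4860$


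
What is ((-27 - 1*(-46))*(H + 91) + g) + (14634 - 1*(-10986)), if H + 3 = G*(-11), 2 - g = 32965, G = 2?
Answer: -6089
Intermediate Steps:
g = -32963 (g = 2 - 1*32965 = 2 - 32965 = -32963)
H = -25 (H = -3 + 2*(-11) = -3 - 22 = -25)
((-27 - 1*(-46))*(H + 91) + g) + (14634 - 1*(-10986)) = ((-27 - 1*(-46))*(-25 + 91) - 32963) + (14634 - 1*(-10986)) = ((-27 + 46)*66 - 32963) + (14634 + 10986) = (19*66 - 32963) + 25620 = (1254 - 32963) + 25620 = -31709 + 25620 = -6089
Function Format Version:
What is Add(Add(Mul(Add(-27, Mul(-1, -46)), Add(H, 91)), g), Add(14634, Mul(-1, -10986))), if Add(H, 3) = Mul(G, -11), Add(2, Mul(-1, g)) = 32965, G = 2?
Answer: -6089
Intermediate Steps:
g = -32963 (g = Add(2, Mul(-1, 32965)) = Add(2, -32965) = -32963)
H = -25 (H = Add(-3, Mul(2, -11)) = Add(-3, -22) = -25)
Add(Add(Mul(Add(-27, Mul(-1, -46)), Add(H, 91)), g), Add(14634, Mul(-1, -10986))) = Add(Add(Mul(Add(-27, Mul(-1, -46)), Add(-25, 91)), -32963), Add(14634, Mul(-1, -10986))) = Add(Add(Mul(Add(-27, 46), 66), -32963), Add(14634, 10986)) = Add(Add(Mul(19, 66), -32963), 25620) = Add(Add(1254, -32963), 25620) = Add(-31709, 25620) = -6089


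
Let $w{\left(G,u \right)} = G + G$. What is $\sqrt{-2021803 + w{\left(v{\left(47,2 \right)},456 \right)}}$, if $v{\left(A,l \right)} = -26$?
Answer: $i \sqrt{2021855} \approx 1421.9 i$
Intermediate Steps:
$w{\left(G,u \right)} = 2 G$
$\sqrt{-2021803 + w{\left(v{\left(47,2 \right)},456 \right)}} = \sqrt{-2021803 + 2 \left(-26\right)} = \sqrt{-2021803 - 52} = \sqrt{-2021855} = i \sqrt{2021855}$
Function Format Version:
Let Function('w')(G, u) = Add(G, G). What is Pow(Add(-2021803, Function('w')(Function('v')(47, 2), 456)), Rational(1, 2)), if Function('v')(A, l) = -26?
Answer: Mul(I, Pow(2021855, Rational(1, 2))) ≈ Mul(1421.9, I)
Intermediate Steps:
Function('w')(G, u) = Mul(2, G)
Pow(Add(-2021803, Function('w')(Function('v')(47, 2), 456)), Rational(1, 2)) = Pow(Add(-2021803, Mul(2, -26)), Rational(1, 2)) = Pow(Add(-2021803, -52), Rational(1, 2)) = Pow(-2021855, Rational(1, 2)) = Mul(I, Pow(2021855, Rational(1, 2)))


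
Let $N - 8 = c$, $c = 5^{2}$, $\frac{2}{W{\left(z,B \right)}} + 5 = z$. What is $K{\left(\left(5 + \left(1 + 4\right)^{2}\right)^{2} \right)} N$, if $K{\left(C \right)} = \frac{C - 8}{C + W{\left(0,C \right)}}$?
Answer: $\frac{73590}{2249} \approx 32.721$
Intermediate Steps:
$W{\left(z,B \right)} = \frac{2}{-5 + z}$
$c = 25$
$N = 33$ ($N = 8 + 25 = 33$)
$K{\left(C \right)} = \frac{-8 + C}{- \frac{2}{5} + C}$ ($K{\left(C \right)} = \frac{C - 8}{C + \frac{2}{-5 + 0}} = \frac{-8 + C}{C + \frac{2}{-5}} = \frac{-8 + C}{C + 2 \left(- \frac{1}{5}\right)} = \frac{-8 + C}{C - \frac{2}{5}} = \frac{-8 + C}{- \frac{2}{5} + C}$)
$K{\left(\left(5 + \left(1 + 4\right)^{2}\right)^{2} \right)} N = \frac{5 \left(-8 + \left(5 + \left(1 + 4\right)^{2}\right)^{2}\right)}{-2 + 5 \left(5 + \left(1 + 4\right)^{2}\right)^{2}} \cdot 33 = \frac{5 \left(-8 + \left(5 + 5^{2}\right)^{2}\right)}{-2 + 5 \left(5 + 5^{2}\right)^{2}} \cdot 33 = \frac{5 \left(-8 + \left(5 + 25\right)^{2}\right)}{-2 + 5 \left(5 + 25\right)^{2}} \cdot 33 = \frac{5 \left(-8 + 30^{2}\right)}{-2 + 5 \cdot 30^{2}} \cdot 33 = \frac{5 \left(-8 + 900\right)}{-2 + 5 \cdot 900} \cdot 33 = 5 \frac{1}{-2 + 4500} \cdot 892 \cdot 33 = 5 \cdot \frac{1}{4498} \cdot 892 \cdot 33 = \frac{2230}{2249} \cdot 33 = \frac{73590}{2249}$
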